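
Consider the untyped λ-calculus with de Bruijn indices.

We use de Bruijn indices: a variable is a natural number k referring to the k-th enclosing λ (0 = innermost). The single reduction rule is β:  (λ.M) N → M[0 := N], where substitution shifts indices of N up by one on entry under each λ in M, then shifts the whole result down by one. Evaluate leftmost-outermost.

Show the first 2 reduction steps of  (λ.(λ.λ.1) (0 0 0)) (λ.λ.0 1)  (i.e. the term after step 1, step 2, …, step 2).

  start: (λ.(λ.λ.1) (0 0 0)) (λ.λ.0 1)
  step 1: (λ.λ.1) ((λ.λ.0 1) (λ.λ.0 1) (λ.λ.0 1))
  step 2: λ.(λ.λ.0 1) (λ.λ.0 1) (λ.λ.0 1)

Answer: after 2 steps: λ.(λ.λ.0 1) (λ.λ.0 1) (λ.λ.0 1)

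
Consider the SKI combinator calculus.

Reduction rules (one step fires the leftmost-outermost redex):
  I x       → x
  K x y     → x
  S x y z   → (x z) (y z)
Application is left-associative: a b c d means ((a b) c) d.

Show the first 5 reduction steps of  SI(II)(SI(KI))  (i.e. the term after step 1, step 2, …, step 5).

  start: SI(II)(SI(KI))
  step 1: I(SI(KI))(II(SI(KI)))
  step 2: SI(KI)(II(SI(KI)))
  step 3: I(II(SI(KI)))(KI(II(SI(KI))))
  step 4: II(SI(KI))(KI(II(SI(KI))))
  step 5: I(SI(KI))(KI(II(SI(KI))))

Answer: after 5 steps: I(SI(KI))(KI(II(SI(KI))))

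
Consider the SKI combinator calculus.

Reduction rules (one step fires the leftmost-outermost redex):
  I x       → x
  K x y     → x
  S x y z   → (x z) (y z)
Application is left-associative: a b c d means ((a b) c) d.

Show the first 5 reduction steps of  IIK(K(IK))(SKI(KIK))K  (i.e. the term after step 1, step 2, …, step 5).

Answer: after 5 steps: K

Working:
  start: IIK(K(IK))(SKI(KIK))K
  →1  IK(K(IK))(SKI(KIK))K
  →2  K(K(IK))(SKI(KIK))K
  →3  K(IK)K
  →4  IK
  →5  K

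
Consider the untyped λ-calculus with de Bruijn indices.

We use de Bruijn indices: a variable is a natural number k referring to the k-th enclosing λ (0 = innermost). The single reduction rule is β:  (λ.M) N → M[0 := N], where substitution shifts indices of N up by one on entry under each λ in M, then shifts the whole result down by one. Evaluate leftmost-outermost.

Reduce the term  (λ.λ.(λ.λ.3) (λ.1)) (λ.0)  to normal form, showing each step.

  start: (λ.λ.(λ.λ.3) (λ.1)) (λ.0)
  [1] λ.(λ.λ.λ.0) (λ.1)
  [2] λ.λ.λ.0

Answer: normal form = λ.λ.λ.0  (in 2 steps)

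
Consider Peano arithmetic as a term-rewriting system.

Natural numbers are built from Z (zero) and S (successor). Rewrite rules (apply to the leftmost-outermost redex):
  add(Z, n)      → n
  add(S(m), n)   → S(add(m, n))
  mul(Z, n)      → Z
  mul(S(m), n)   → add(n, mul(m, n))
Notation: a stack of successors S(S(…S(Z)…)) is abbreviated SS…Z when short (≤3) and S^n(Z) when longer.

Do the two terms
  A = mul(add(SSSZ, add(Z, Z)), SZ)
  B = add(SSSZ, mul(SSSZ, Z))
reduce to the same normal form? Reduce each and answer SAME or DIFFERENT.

Term A:
  start: mul(add(SSSZ, add(Z, Z)), SZ)
  →1  mul(S(add(SSZ, add(Z, Z))), SZ)
  →2  add(SZ, mul(add(SSZ, add(Z, Z)), SZ))
  →3  S(add(Z, mul(add(SSZ, add(Z, Z)), SZ)))
  →4  S(mul(add(SSZ, add(Z, Z)), SZ))
  →5  S(mul(S(add(SZ, add(Z, Z))), SZ))
  →6  S(add(SZ, mul(add(SZ, add(Z, Z)), SZ)))
  →7  S(S(add(Z, mul(add(SZ, add(Z, Z)), SZ))))
  →8  S(S(mul(add(SZ, add(Z, Z)), SZ)))
  →9  S(S(mul(S(add(Z, add(Z, Z))), SZ)))
  →10  S(S(add(SZ, mul(add(Z, add(Z, Z)), SZ))))
  →11  S(S(S(add(Z, mul(add(Z, add(Z, Z)), SZ)))))
  →12  S(S(S(mul(add(Z, add(Z, Z)), SZ))))
  →13  S(S(S(mul(add(Z, Z), SZ))))
  →14  S(S(S(mul(Z, SZ))))
  →15  SSSZ

Term B:
  start: add(SSSZ, mul(SSSZ, Z))
  →1  S(add(SSZ, mul(SSSZ, Z)))
  →2  S(S(add(SZ, mul(SSSZ, Z))))
  →3  S(S(S(add(Z, mul(SSSZ, Z)))))
  →4  S(S(S(mul(SSSZ, Z))))
  →5  S(S(S(add(Z, mul(SSZ, Z)))))
  →6  S(S(S(mul(SSZ, Z))))
  →7  S(S(S(add(Z, mul(SZ, Z)))))
  →8  S(S(S(mul(SZ, Z))))
  →9  S(S(S(add(Z, mul(Z, Z)))))
  →10  S(S(S(mul(Z, Z))))
  →11  SSSZ

Answer: SAME — A ⇓ SSSZ, B ⇓ SSSZ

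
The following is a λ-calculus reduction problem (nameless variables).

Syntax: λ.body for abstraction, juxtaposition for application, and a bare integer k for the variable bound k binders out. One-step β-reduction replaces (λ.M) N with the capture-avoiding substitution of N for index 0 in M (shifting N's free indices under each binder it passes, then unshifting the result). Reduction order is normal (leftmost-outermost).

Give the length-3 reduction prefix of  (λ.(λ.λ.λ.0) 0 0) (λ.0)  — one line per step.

  start: (λ.(λ.λ.λ.0) 0 0) (λ.0)
  step 1: (λ.λ.λ.0) (λ.0) (λ.0)
  step 2: (λ.λ.0) (λ.0)
  step 3: λ.0

Answer: after 3 steps: λ.0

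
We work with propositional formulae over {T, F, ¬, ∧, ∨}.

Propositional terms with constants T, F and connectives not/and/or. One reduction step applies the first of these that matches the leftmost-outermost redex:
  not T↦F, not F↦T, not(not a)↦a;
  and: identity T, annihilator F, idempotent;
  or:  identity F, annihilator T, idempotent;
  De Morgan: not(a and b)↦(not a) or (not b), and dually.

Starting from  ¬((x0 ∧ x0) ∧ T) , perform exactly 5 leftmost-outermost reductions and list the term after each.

  start: ¬((x0 ∧ x0) ∧ T)
  →1  ¬(x0 ∧ x0) ∨ ¬T
  →2  (¬x0 ∨ ¬x0) ∨ ¬T
  →3  ¬x0 ∨ ¬T
  →4  ¬x0 ∨ F
  →5  ¬x0

Answer: after 5 steps: ¬x0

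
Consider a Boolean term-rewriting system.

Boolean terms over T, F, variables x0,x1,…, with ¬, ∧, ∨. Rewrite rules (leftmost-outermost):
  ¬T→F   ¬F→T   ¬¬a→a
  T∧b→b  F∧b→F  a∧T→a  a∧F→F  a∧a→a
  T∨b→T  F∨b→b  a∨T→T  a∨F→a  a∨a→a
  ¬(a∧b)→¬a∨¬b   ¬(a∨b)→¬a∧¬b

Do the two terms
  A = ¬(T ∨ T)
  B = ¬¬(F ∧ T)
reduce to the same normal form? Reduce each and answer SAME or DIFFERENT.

Answer: SAME — A ⇓ F, B ⇓ F

Derivation:
Term A:
  start: ¬(T ∨ T)
  step 1: ¬T ∧ ¬T
  step 2: ¬T
  step 3: F

Term B:
  start: ¬¬(F ∧ T)
  step 1: F ∧ T
  step 2: F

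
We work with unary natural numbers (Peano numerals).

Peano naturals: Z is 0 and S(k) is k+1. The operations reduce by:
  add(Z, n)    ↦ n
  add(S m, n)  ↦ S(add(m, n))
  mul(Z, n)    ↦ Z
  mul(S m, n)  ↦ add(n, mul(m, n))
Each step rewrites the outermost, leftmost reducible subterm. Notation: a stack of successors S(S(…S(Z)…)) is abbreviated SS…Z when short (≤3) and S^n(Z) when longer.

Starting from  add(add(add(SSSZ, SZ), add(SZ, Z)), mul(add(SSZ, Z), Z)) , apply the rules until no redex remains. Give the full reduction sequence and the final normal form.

Answer: normal form = S^5(Z)  (in 25 steps)

Derivation:
  start: add(add(add(SSSZ, SZ), add(SZ, Z)), mul(add(SSZ, Z), Z))
  step 1: add(add(S(add(SSZ, SZ)), add(SZ, Z)), mul(add(SSZ, Z), Z))
  step 2: add(S(add(add(SSZ, SZ), add(SZ, Z))), mul(add(SSZ, Z), Z))
  step 3: S(add(add(add(SSZ, SZ), add(SZ, Z)), mul(add(SSZ, Z), Z)))
  step 4: S(add(add(S(add(SZ, SZ)), add(SZ, Z)), mul(add(SSZ, Z), Z)))
  step 5: S(add(S(add(add(SZ, SZ), add(SZ, Z))), mul(add(SSZ, Z), Z)))
  step 6: S(S(add(add(add(SZ, SZ), add(SZ, Z)), mul(add(SSZ, Z), Z))))
  step 7: S(S(add(add(S(add(Z, SZ)), add(SZ, Z)), mul(add(SSZ, Z), Z))))
  step 8: S(S(add(S(add(add(Z, SZ), add(SZ, Z))), mul(add(SSZ, Z), Z))))
  step 9: S(S(S(add(add(add(Z, SZ), add(SZ, Z)), mul(add(SSZ, Z), Z)))))
  step 10: S(S(S(add(add(SZ, add(SZ, Z)), mul(add(SSZ, Z), Z)))))
  step 11: S(S(S(add(S(add(Z, add(SZ, Z))), mul(add(SSZ, Z), Z)))))
  step 12: S(S(S(S(add(add(Z, add(SZ, Z)), mul(add(SSZ, Z), Z))))))
  step 13: S(S(S(S(add(add(SZ, Z), mul(add(SSZ, Z), Z))))))
  step 14: S(S(S(S(add(S(add(Z, Z)), mul(add(SSZ, Z), Z))))))
  step 15: S(S(S(S(S(add(add(Z, Z), mul(add(SSZ, Z), Z)))))))
  step 16: S(S(S(S(S(add(Z, mul(add(SSZ, Z), Z)))))))
  step 17: S(S(S(S(S(mul(add(SSZ, Z), Z))))))
  step 18: S(S(S(S(S(mul(S(add(SZ, Z)), Z))))))
  step 19: S(S(S(S(S(add(Z, mul(add(SZ, Z), Z)))))))
  step 20: S(S(S(S(S(mul(add(SZ, Z), Z))))))
  step 21: S(S(S(S(S(mul(S(add(Z, Z)), Z))))))
  step 22: S(S(S(S(S(add(Z, mul(add(Z, Z), Z)))))))
  step 23: S(S(S(S(S(mul(add(Z, Z), Z))))))
  step 24: S(S(S(S(S(mul(Z, Z))))))
  step 25: S^5(Z)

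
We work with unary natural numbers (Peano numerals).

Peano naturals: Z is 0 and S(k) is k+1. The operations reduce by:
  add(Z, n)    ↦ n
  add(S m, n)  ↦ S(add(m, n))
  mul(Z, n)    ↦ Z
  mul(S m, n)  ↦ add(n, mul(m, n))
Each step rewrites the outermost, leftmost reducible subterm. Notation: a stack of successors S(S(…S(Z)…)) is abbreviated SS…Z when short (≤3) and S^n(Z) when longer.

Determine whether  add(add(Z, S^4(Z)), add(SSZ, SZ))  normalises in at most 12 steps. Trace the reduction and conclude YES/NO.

Answer: YES — reaches normal form S^7(Z) in 9 ≤ 12 steps

Derivation:
  start: add(add(Z, S^4(Z)), add(SSZ, SZ))
  [1] add(S^4(Z), add(SSZ, SZ))
  [2] S(add(SSSZ, add(SSZ, SZ)))
  [3] S(S(add(SSZ, add(SSZ, SZ))))
  [4] S(S(S(add(SZ, add(SSZ, SZ)))))
  [5] S(S(S(S(add(Z, add(SSZ, SZ))))))
  [6] S(S(S(S(add(SSZ, SZ)))))
  [7] S(S(S(S(S(add(SZ, SZ))))))
  [8] S(S(S(S(S(S(add(Z, SZ)))))))
  [9] S^7(Z)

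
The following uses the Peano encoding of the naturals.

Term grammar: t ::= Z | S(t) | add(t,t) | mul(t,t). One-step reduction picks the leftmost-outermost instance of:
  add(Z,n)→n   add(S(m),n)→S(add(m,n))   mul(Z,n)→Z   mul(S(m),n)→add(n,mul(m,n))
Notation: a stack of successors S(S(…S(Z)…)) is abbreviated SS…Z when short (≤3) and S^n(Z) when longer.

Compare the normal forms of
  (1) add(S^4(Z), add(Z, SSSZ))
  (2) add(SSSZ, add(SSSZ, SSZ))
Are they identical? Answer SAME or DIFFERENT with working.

Term A:
  start: add(S^4(Z), add(Z, SSSZ))
  step 1: S(add(SSSZ, add(Z, SSSZ)))
  step 2: S(S(add(SSZ, add(Z, SSSZ))))
  step 3: S(S(S(add(SZ, add(Z, SSSZ)))))
  step 4: S(S(S(S(add(Z, add(Z, SSSZ))))))
  step 5: S(S(S(S(add(Z, SSSZ)))))
  step 6: S^7(Z)

Term B:
  start: add(SSSZ, add(SSSZ, SSZ))
  step 1: S(add(SSZ, add(SSSZ, SSZ)))
  step 2: S(S(add(SZ, add(SSSZ, SSZ))))
  step 3: S(S(S(add(Z, add(SSSZ, SSZ)))))
  step 4: S(S(S(add(SSSZ, SSZ))))
  step 5: S(S(S(S(add(SSZ, SSZ)))))
  step 6: S(S(S(S(S(add(SZ, SSZ))))))
  step 7: S(S(S(S(S(S(add(Z, SSZ)))))))
  step 8: S^8(Z)

Answer: DIFFERENT — A ⇓ S^7(Z), B ⇓ S^8(Z)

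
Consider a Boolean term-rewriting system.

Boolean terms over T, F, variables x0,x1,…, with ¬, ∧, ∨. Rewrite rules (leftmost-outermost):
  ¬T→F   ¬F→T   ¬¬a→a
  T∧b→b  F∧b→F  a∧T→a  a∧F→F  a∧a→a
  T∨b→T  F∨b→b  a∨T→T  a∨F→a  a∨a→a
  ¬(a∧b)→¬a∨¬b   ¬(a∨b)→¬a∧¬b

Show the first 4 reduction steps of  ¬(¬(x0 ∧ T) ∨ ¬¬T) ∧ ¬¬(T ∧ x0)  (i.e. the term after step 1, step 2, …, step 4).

  start: ¬(¬(x0 ∧ T) ∨ ¬¬T) ∧ ¬¬(T ∧ x0)
  [1] (¬¬(x0 ∧ T) ∧ ¬¬¬T) ∧ ¬¬(T ∧ x0)
  [2] ((x0 ∧ T) ∧ ¬¬¬T) ∧ ¬¬(T ∧ x0)
  [3] (x0 ∧ ¬¬¬T) ∧ ¬¬(T ∧ x0)
  [4] (x0 ∧ ¬T) ∧ ¬¬(T ∧ x0)

Answer: after 4 steps: (x0 ∧ ¬T) ∧ ¬¬(T ∧ x0)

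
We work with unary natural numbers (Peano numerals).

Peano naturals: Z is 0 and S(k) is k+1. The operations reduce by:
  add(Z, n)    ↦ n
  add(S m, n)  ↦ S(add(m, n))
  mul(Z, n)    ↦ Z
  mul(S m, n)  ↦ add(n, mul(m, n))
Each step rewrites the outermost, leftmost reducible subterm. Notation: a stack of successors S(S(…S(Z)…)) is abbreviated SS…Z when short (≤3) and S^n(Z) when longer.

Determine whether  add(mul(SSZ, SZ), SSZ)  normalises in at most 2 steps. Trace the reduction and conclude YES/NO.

  start: add(mul(SSZ, SZ), SSZ)
  step 1: add(add(SZ, mul(SZ, SZ)), SSZ)
  step 2: add(S(add(Z, mul(SZ, SZ))), SSZ)

Answer: NO — after 2 steps the term is add(S(add(Z, mul(SZ, SZ))), SSZ), not yet normal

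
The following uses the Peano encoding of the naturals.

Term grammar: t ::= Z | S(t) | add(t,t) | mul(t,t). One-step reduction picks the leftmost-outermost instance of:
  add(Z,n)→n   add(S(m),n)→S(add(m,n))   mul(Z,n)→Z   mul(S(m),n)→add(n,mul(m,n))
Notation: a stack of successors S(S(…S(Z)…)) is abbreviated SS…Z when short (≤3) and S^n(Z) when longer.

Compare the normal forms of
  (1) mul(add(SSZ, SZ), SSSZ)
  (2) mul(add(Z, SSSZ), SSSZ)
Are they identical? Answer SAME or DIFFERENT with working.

Answer: SAME — A ⇓ S^9(Z), B ⇓ S^9(Z)

Reduction:
Term A:
  start: mul(add(SSZ, SZ), SSSZ)
  step 1: mul(S(add(SZ, SZ)), SSSZ)
  step 2: add(SSSZ, mul(add(SZ, SZ), SSSZ))
  step 3: S(add(SSZ, mul(add(SZ, SZ), SSSZ)))
  step 4: S(S(add(SZ, mul(add(SZ, SZ), SSSZ))))
  step 5: S(S(S(add(Z, mul(add(SZ, SZ), SSSZ)))))
  step 6: S(S(S(mul(add(SZ, SZ), SSSZ))))
  step 7: S(S(S(mul(S(add(Z, SZ)), SSSZ))))
  step 8: S(S(S(add(SSSZ, mul(add(Z, SZ), SSSZ)))))
  step 9: S(S(S(S(add(SSZ, mul(add(Z, SZ), SSSZ))))))
  step 10: S(S(S(S(S(add(SZ, mul(add(Z, SZ), SSSZ)))))))
  step 11: S(S(S(S(S(S(add(Z, mul(add(Z, SZ), SSSZ))))))))
  step 12: S(S(S(S(S(S(mul(add(Z, SZ), SSSZ)))))))
  step 13: S(S(S(S(S(S(mul(SZ, SSSZ)))))))
  step 14: S(S(S(S(S(S(add(SSSZ, mul(Z, SSSZ))))))))
  step 15: S(S(S(S(S(S(S(add(SSZ, mul(Z, SSSZ)))))))))
  step 16: S(S(S(S(S(S(S(S(add(SZ, mul(Z, SSSZ))))))))))
  step 17: S(S(S(S(S(S(S(S(S(add(Z, mul(Z, SSSZ)))))))))))
  step 18: S(S(S(S(S(S(S(S(S(mul(Z, SSSZ))))))))))
  step 19: S^9(Z)

Term B:
  start: mul(add(Z, SSSZ), SSSZ)
  step 1: mul(SSSZ, SSSZ)
  step 2: add(SSSZ, mul(SSZ, SSSZ))
  step 3: S(add(SSZ, mul(SSZ, SSSZ)))
  step 4: S(S(add(SZ, mul(SSZ, SSSZ))))
  step 5: S(S(S(add(Z, mul(SSZ, SSSZ)))))
  step 6: S(S(S(mul(SSZ, SSSZ))))
  step 7: S(S(S(add(SSSZ, mul(SZ, SSSZ)))))
  step 8: S(S(S(S(add(SSZ, mul(SZ, SSSZ))))))
  step 9: S(S(S(S(S(add(SZ, mul(SZ, SSSZ)))))))
  step 10: S(S(S(S(S(S(add(Z, mul(SZ, SSSZ))))))))
  step 11: S(S(S(S(S(S(mul(SZ, SSSZ)))))))
  step 12: S(S(S(S(S(S(add(SSSZ, mul(Z, SSSZ))))))))
  step 13: S(S(S(S(S(S(S(add(SSZ, mul(Z, SSSZ)))))))))
  step 14: S(S(S(S(S(S(S(S(add(SZ, mul(Z, SSSZ))))))))))
  step 15: S(S(S(S(S(S(S(S(S(add(Z, mul(Z, SSSZ)))))))))))
  step 16: S(S(S(S(S(S(S(S(S(mul(Z, SSSZ))))))))))
  step 17: S^9(Z)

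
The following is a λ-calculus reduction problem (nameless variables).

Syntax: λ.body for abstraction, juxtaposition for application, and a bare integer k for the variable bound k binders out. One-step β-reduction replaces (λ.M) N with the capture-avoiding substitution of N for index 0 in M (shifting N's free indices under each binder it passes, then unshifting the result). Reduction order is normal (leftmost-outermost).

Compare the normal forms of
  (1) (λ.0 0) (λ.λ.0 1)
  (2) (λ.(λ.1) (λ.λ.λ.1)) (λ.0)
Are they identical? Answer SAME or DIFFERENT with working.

Term A:
  start: (λ.0 0) (λ.λ.0 1)
  →1  (λ.λ.0 1) (λ.λ.0 1)
  →2  λ.0 (λ.λ.0 1)

Term B:
  start: (λ.(λ.1) (λ.λ.λ.1)) (λ.0)
  →1  (λ.λ.0) (λ.λ.λ.1)
  →2  λ.0

Answer: DIFFERENT — A ⇓ λ.0 (λ.λ.0 1), B ⇓ λ.0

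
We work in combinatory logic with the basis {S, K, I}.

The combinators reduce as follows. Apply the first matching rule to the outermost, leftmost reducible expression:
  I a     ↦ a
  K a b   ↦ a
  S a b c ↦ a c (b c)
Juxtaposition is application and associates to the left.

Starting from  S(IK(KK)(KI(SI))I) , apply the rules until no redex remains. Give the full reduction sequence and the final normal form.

  start: S(IK(KK)(KI(SI))I)
  step 1: S(K(KK)(KI(SI))I)
  step 2: S(KKI)
  step 3: SK

Answer: normal form = SK  (in 3 steps)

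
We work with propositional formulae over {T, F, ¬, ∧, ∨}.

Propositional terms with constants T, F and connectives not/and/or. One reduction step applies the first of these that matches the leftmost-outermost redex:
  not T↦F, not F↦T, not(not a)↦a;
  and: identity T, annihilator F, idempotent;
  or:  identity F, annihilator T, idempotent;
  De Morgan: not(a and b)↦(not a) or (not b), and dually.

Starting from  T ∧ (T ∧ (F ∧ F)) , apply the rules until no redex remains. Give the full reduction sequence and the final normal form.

  start: T ∧ (T ∧ (F ∧ F))
  →1  T ∧ (F ∧ F)
  →2  F ∧ F
  →3  F

Answer: normal form = F  (in 3 steps)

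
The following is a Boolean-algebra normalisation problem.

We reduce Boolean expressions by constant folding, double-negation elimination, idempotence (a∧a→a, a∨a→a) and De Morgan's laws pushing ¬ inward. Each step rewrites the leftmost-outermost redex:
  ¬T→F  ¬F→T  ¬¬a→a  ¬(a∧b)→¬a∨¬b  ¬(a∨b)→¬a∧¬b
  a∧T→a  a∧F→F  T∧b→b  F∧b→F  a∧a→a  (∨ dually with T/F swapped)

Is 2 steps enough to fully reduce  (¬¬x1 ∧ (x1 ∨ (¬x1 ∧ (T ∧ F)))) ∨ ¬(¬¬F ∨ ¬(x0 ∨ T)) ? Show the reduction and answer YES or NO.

  start: (¬¬x1 ∧ (x1 ∨ (¬x1 ∧ (T ∧ F)))) ∨ ¬(¬¬F ∨ ¬(x0 ∨ T))
  [1] (x1 ∧ (x1 ∨ (¬x1 ∧ (T ∧ F)))) ∨ ¬(¬¬F ∨ ¬(x0 ∨ T))
  [2] (x1 ∧ (x1 ∨ (¬x1 ∧ F))) ∨ ¬(¬¬F ∨ ¬(x0 ∨ T))

Answer: NO — after 2 steps the term is (x1 ∧ (x1 ∨ (¬x1 ∧ F))) ∨ ¬(¬¬F ∨ ¬(x0 ∨ T)), not yet normal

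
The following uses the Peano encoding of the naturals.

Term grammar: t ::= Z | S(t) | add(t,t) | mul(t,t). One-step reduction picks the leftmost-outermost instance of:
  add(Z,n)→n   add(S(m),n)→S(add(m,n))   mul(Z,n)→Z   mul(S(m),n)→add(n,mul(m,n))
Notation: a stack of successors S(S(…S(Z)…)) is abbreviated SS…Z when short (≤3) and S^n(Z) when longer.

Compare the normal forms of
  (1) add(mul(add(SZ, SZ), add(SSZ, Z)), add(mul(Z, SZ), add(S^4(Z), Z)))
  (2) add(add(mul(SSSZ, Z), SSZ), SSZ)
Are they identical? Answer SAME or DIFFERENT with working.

Term A:
  start: add(mul(add(SZ, SZ), add(SSZ, Z)), add(mul(Z, SZ), add(S^4(Z), Z)))
  [1] add(mul(S(add(Z, SZ)), add(SSZ, Z)), add(mul(Z, SZ), add(S^4(Z), Z)))
  [2] add(add(add(SSZ, Z), mul(add(Z, SZ), add(SSZ, Z))), add(mul(Z, SZ), add(S^4(Z), Z)))
  [3] add(add(S(add(SZ, Z)), mul(add(Z, SZ), add(SSZ, Z))), add(mul(Z, SZ), add(S^4(Z), Z)))
  [4] add(S(add(add(SZ, Z), mul(add(Z, SZ), add(SSZ, Z)))), add(mul(Z, SZ), add(S^4(Z), Z)))
  [5] S(add(add(add(SZ, Z), mul(add(Z, SZ), add(SSZ, Z))), add(mul(Z, SZ), add(S^4(Z), Z))))
  [6] S(add(add(S(add(Z, Z)), mul(add(Z, SZ), add(SSZ, Z))), add(mul(Z, SZ), add(S^4(Z), Z))))
  [7] S(add(S(add(add(Z, Z), mul(add(Z, SZ), add(SSZ, Z)))), add(mul(Z, SZ), add(S^4(Z), Z))))
  [8] S(S(add(add(add(Z, Z), mul(add(Z, SZ), add(SSZ, Z))), add(mul(Z, SZ), add(S^4(Z), Z)))))
  [9] S(S(add(add(Z, mul(add(Z, SZ), add(SSZ, Z))), add(mul(Z, SZ), add(S^4(Z), Z)))))
  [10] S(S(add(mul(add(Z, SZ), add(SSZ, Z)), add(mul(Z, SZ), add(S^4(Z), Z)))))
  [11] S(S(add(mul(SZ, add(SSZ, Z)), add(mul(Z, SZ), add(S^4(Z), Z)))))
  [12] S(S(add(add(add(SSZ, Z), mul(Z, add(SSZ, Z))), add(mul(Z, SZ), add(S^4(Z), Z)))))
  [13] S(S(add(add(S(add(SZ, Z)), mul(Z, add(SSZ, Z))), add(mul(Z, SZ), add(S^4(Z), Z)))))
  [14] S(S(add(S(add(add(SZ, Z), mul(Z, add(SSZ, Z)))), add(mul(Z, SZ), add(S^4(Z), Z)))))
  [15] S(S(S(add(add(add(SZ, Z), mul(Z, add(SSZ, Z))), add(mul(Z, SZ), add(S^4(Z), Z))))))
  [16] S(S(S(add(add(S(add(Z, Z)), mul(Z, add(SSZ, Z))), add(mul(Z, SZ), add(S^4(Z), Z))))))
  [17] S(S(S(add(S(add(add(Z, Z), mul(Z, add(SSZ, Z)))), add(mul(Z, SZ), add(S^4(Z), Z))))))
  [18] S(S(S(S(add(add(add(Z, Z), mul(Z, add(SSZ, Z))), add(mul(Z, SZ), add(S^4(Z), Z)))))))
  [19] S(S(S(S(add(add(Z, mul(Z, add(SSZ, Z))), add(mul(Z, SZ), add(S^4(Z), Z)))))))
  [20] S(S(S(S(add(mul(Z, add(SSZ, Z)), add(mul(Z, SZ), add(S^4(Z), Z)))))))
  [21] S(S(S(S(add(Z, add(mul(Z, SZ), add(S^4(Z), Z)))))))
  [22] S(S(S(S(add(mul(Z, SZ), add(S^4(Z), Z))))))
  [23] S(S(S(S(add(Z, add(S^4(Z), Z))))))
  [24] S(S(S(S(add(S^4(Z), Z)))))
  [25] S(S(S(S(S(add(SSSZ, Z))))))
  [26] S(S(S(S(S(S(add(SSZ, Z)))))))
  [27] S(S(S(S(S(S(S(add(SZ, Z))))))))
  [28] S(S(S(S(S(S(S(S(add(Z, Z)))))))))
  [29] S^8(Z)

Term B:
  start: add(add(mul(SSSZ, Z), SSZ), SSZ)
  [1] add(add(add(Z, mul(SSZ, Z)), SSZ), SSZ)
  [2] add(add(mul(SSZ, Z), SSZ), SSZ)
  [3] add(add(add(Z, mul(SZ, Z)), SSZ), SSZ)
  [4] add(add(mul(SZ, Z), SSZ), SSZ)
  [5] add(add(add(Z, mul(Z, Z)), SSZ), SSZ)
  [6] add(add(mul(Z, Z), SSZ), SSZ)
  [7] add(add(Z, SSZ), SSZ)
  [8] add(SSZ, SSZ)
  [9] S(add(SZ, SSZ))
  [10] S(S(add(Z, SSZ)))
  [11] S^4(Z)

Answer: DIFFERENT — A ⇓ S^8(Z), B ⇓ S^4(Z)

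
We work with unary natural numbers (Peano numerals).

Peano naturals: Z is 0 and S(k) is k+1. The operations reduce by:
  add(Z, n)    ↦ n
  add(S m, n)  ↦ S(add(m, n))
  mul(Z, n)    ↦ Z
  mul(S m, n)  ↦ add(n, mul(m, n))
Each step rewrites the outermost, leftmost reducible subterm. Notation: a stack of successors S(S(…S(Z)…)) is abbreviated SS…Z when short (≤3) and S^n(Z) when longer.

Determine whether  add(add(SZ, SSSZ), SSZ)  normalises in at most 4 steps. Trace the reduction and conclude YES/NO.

Answer: NO — after 4 steps the term is S(S(add(SSZ, SSZ))), not yet normal

Derivation:
  start: add(add(SZ, SSSZ), SSZ)
  →1  add(S(add(Z, SSSZ)), SSZ)
  →2  S(add(add(Z, SSSZ), SSZ))
  →3  S(add(SSSZ, SSZ))
  →4  S(S(add(SSZ, SSZ)))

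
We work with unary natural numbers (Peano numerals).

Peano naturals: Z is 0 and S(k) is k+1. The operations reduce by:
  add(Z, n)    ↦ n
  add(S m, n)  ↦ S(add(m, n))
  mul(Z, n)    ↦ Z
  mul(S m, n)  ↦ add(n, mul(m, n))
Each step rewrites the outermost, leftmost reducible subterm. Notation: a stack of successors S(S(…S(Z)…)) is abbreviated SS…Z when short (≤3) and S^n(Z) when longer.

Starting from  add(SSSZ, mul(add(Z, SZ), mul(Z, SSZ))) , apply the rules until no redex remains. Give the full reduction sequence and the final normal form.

  start: add(SSSZ, mul(add(Z, SZ), mul(Z, SSZ)))
  step 1: S(add(SSZ, mul(add(Z, SZ), mul(Z, SSZ))))
  step 2: S(S(add(SZ, mul(add(Z, SZ), mul(Z, SSZ)))))
  step 3: S(S(S(add(Z, mul(add(Z, SZ), mul(Z, SSZ))))))
  step 4: S(S(S(mul(add(Z, SZ), mul(Z, SSZ)))))
  step 5: S(S(S(mul(SZ, mul(Z, SSZ)))))
  step 6: S(S(S(add(mul(Z, SSZ), mul(Z, mul(Z, SSZ))))))
  step 7: S(S(S(add(Z, mul(Z, mul(Z, SSZ))))))
  step 8: S(S(S(mul(Z, mul(Z, SSZ)))))
  step 9: SSSZ

Answer: normal form = SSSZ  (in 9 steps)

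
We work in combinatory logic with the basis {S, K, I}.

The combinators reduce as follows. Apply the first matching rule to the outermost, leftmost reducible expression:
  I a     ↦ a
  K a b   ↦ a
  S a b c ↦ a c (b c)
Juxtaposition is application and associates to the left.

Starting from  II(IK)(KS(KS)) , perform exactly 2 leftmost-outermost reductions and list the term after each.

  start: II(IK)(KS(KS))
  →1  I(IK)(KS(KS))
  →2  IK(KS(KS))

Answer: after 2 steps: IK(KS(KS))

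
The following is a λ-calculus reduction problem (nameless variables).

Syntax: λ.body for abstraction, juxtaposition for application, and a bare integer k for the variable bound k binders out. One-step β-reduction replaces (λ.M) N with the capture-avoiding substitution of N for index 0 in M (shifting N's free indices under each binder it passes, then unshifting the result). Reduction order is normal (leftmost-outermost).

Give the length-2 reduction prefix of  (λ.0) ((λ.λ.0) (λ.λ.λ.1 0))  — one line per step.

Answer: after 2 steps: λ.0

Working:
  start: (λ.0) ((λ.λ.0) (λ.λ.λ.1 0))
  →1  (λ.λ.0) (λ.λ.λ.1 0)
  →2  λ.0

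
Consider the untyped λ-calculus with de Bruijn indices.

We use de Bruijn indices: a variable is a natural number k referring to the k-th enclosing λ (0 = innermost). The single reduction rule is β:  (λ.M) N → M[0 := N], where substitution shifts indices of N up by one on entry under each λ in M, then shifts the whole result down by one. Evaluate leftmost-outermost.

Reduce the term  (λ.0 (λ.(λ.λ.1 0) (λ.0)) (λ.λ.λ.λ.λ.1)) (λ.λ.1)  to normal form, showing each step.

Answer: normal form = λ.λ.0  (in 5 steps)

Working:
  start: (λ.0 (λ.(λ.λ.1 0) (λ.0)) (λ.λ.λ.λ.λ.1)) (λ.λ.1)
  [1] (λ.λ.1) (λ.(λ.λ.1 0) (λ.0)) (λ.λ.λ.λ.λ.1)
  [2] (λ.λ.(λ.λ.1 0) (λ.0)) (λ.λ.λ.λ.λ.1)
  [3] λ.(λ.λ.1 0) (λ.0)
  [4] λ.λ.(λ.0) 0
  [5] λ.λ.0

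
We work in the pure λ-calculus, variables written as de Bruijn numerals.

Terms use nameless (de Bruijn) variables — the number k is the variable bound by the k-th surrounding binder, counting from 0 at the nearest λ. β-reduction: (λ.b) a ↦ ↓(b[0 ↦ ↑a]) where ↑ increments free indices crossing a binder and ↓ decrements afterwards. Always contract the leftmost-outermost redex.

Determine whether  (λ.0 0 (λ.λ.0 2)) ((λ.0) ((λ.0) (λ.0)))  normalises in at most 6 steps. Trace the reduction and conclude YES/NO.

Answer: NO — after 6 steps the term is (λ.0) (λ.λ.0 ((λ.0) ((λ.0) (λ.0)))), not yet normal

Reduction:
  start: (λ.0 0 (λ.λ.0 2)) ((λ.0) ((λ.0) (λ.0)))
  →1  (λ.0) ((λ.0) (λ.0)) ((λ.0) ((λ.0) (λ.0))) (λ.λ.0 ((λ.0) ((λ.0) (λ.0))))
  →2  (λ.0) (λ.0) ((λ.0) ((λ.0) (λ.0))) (λ.λ.0 ((λ.0) ((λ.0) (λ.0))))
  →3  (λ.0) ((λ.0) ((λ.0) (λ.0))) (λ.λ.0 ((λ.0) ((λ.0) (λ.0))))
  →4  (λ.0) ((λ.0) (λ.0)) (λ.λ.0 ((λ.0) ((λ.0) (λ.0))))
  →5  (λ.0) (λ.0) (λ.λ.0 ((λ.0) ((λ.0) (λ.0))))
  →6  (λ.0) (λ.λ.0 ((λ.0) ((λ.0) (λ.0))))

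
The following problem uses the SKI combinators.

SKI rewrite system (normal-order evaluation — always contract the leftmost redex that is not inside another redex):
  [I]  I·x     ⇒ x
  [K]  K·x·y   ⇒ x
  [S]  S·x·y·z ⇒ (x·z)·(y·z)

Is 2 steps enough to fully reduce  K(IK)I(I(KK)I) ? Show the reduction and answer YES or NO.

Answer: NO — after 2 steps the term is K(I(KK)I), not yet normal

Derivation:
  start: K(IK)I(I(KK)I)
  step 1: IK(I(KK)I)
  step 2: K(I(KK)I)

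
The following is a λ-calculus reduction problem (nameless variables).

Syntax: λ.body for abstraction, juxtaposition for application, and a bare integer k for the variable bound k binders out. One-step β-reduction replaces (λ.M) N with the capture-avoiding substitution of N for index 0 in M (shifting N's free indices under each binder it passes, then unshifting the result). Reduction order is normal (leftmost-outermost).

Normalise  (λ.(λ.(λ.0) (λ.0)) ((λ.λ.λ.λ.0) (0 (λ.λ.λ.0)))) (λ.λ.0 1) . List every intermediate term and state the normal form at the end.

Answer: normal form = λ.0  (in 3 steps)

Working:
  start: (λ.(λ.(λ.0) (λ.0)) ((λ.λ.λ.λ.0) (0 (λ.λ.λ.0)))) (λ.λ.0 1)
  [1] (λ.(λ.0) (λ.0)) ((λ.λ.λ.λ.0) ((λ.λ.0 1) (λ.λ.λ.0)))
  [2] (λ.0) (λ.0)
  [3] λ.0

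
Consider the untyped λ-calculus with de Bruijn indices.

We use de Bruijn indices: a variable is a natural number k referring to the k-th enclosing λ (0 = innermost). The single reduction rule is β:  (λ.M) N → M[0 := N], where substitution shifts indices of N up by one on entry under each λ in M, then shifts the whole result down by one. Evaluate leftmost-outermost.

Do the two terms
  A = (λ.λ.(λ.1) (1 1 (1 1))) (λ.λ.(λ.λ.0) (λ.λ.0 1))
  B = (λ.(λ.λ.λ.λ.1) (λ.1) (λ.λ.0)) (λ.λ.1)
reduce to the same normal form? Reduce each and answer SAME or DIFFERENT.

Term A:
  start: (λ.λ.(λ.1) (1 1 (1 1))) (λ.λ.(λ.λ.0) (λ.λ.0 1))
  step 1: λ.(λ.1) ((λ.λ.(λ.λ.0) (λ.λ.0 1)) (λ.λ.(λ.λ.0) (λ.λ.0 1)) ((λ.λ.(λ.λ.0) (λ.λ.0 1)) (λ.λ.(λ.λ.0) (λ.λ.0 1))))
  step 2: λ.0

Term B:
  start: (λ.(λ.λ.λ.λ.1) (λ.1) (λ.λ.0)) (λ.λ.1)
  step 1: (λ.λ.λ.λ.1) (λ.λ.λ.1) (λ.λ.0)
  step 2: (λ.λ.λ.1) (λ.λ.0)
  step 3: λ.λ.1

Answer: DIFFERENT — A ⇓ λ.0, B ⇓ λ.λ.1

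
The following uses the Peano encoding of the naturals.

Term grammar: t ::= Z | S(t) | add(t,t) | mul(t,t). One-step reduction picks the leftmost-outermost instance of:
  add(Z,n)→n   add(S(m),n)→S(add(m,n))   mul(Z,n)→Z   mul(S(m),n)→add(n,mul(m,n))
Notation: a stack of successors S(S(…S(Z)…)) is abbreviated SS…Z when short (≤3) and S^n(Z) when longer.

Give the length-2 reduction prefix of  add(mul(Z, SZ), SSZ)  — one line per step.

Answer: after 2 steps: SSZ

Reduction:
  start: add(mul(Z, SZ), SSZ)
  [1] add(Z, SSZ)
  [2] SSZ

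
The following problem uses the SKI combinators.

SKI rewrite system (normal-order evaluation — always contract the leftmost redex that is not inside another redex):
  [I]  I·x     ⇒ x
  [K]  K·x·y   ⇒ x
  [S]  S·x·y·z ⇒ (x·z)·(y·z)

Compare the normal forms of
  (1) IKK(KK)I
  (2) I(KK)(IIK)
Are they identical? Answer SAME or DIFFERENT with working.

Answer: DIFFERENT — A ⇓ KI, B ⇓ K

Working:
Term A:
  start: IKK(KK)I
  [1] KK(KK)I
  [2] KI

Term B:
  start: I(KK)(IIK)
  [1] KK(IIK)
  [2] K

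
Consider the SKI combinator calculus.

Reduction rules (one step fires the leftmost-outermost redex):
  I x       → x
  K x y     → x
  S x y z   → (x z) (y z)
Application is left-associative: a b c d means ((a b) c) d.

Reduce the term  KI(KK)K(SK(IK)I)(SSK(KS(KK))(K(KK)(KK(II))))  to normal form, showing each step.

  start: KI(KK)K(SK(IK)I)(SSK(KS(KK))(K(KK)(KK(II))))
  [1] IK(SK(IK)I)(SSK(KS(KK))(K(KK)(KK(II))))
  [2] K(SK(IK)I)(SSK(KS(KK))(K(KK)(KK(II))))
  [3] SK(IK)I
  [4] KI(IKI)
  [5] I

Answer: normal form = I  (in 5 steps)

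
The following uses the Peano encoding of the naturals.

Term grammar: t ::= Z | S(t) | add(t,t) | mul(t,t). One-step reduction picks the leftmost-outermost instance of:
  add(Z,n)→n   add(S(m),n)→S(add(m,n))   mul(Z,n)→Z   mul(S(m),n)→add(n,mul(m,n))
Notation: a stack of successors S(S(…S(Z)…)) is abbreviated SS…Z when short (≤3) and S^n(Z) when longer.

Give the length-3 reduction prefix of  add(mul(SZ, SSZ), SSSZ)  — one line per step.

  start: add(mul(SZ, SSZ), SSSZ)
  [1] add(add(SSZ, mul(Z, SSZ)), SSSZ)
  [2] add(S(add(SZ, mul(Z, SSZ))), SSSZ)
  [3] S(add(add(SZ, mul(Z, SSZ)), SSSZ))

Answer: after 3 steps: S(add(add(SZ, mul(Z, SSZ)), SSSZ))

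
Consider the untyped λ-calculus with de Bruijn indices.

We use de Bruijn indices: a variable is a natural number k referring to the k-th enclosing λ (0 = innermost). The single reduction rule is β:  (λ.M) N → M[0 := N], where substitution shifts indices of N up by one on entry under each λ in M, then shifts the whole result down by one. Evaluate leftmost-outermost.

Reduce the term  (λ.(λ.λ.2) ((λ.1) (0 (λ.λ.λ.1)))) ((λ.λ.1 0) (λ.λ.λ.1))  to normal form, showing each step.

Answer: normal form = λ.λ.λ.λ.1  (in 4 steps)

Working:
  start: (λ.(λ.λ.2) ((λ.1) (0 (λ.λ.λ.1)))) ((λ.λ.1 0) (λ.λ.λ.1))
  →1  (λ.λ.(λ.λ.1 0) (λ.λ.λ.1)) ((λ.(λ.λ.1 0) (λ.λ.λ.1)) ((λ.λ.1 0) (λ.λ.λ.1) (λ.λ.λ.1)))
  →2  λ.(λ.λ.1 0) (λ.λ.λ.1)
  →3  λ.λ.(λ.λ.λ.1) 0
  →4  λ.λ.λ.λ.1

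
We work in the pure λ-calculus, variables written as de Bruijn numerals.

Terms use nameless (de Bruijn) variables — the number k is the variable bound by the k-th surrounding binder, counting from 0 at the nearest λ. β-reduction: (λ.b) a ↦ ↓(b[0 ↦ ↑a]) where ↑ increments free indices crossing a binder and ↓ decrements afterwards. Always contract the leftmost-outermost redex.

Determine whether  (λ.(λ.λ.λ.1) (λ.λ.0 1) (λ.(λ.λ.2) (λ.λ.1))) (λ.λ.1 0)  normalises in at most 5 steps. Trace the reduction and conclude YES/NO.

Answer: YES — reaches normal form λ.λ.λ.1 in 4 ≤ 5 steps

Reduction:
  start: (λ.(λ.λ.λ.1) (λ.λ.0 1) (λ.(λ.λ.2) (λ.λ.1))) (λ.λ.1 0)
  step 1: (λ.λ.λ.1) (λ.λ.0 1) (λ.(λ.λ.2) (λ.λ.1))
  step 2: (λ.λ.1) (λ.(λ.λ.2) (λ.λ.1))
  step 3: λ.λ.(λ.λ.2) (λ.λ.1)
  step 4: λ.λ.λ.1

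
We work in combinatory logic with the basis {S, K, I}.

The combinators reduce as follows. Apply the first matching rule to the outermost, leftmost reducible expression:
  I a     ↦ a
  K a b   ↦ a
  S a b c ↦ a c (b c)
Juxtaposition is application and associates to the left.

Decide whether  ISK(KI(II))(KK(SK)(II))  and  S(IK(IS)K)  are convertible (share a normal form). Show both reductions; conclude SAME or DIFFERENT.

Answer: DIFFERENT — A ⇓ KI, B ⇓ SS

Reduction:
Term A:
  start: ISK(KI(II))(KK(SK)(II))
  →1  SK(KI(II))(KK(SK)(II))
  →2  K(KK(SK)(II))(KI(II)(KK(SK)(II)))
  →3  KK(SK)(II)
  →4  K(II)
  →5  KI

Term B:
  start: S(IK(IS)K)
  →1  S(K(IS)K)
  →2  S(IS)
  →3  SS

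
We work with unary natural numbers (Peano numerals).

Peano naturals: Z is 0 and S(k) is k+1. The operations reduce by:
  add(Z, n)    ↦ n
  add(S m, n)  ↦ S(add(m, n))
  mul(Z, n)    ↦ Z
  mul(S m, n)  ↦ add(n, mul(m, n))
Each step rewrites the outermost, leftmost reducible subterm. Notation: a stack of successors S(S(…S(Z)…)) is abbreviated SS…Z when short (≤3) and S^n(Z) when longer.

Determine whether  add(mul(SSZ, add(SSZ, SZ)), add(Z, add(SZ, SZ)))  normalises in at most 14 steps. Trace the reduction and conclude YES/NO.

Answer: NO — after 14 steps the term is S(S(S(add(S(add(add(SZ, SZ), mul(Z, add(SSZ, SZ)))), add(Z, add(SZ, SZ)))))), not yet normal

Derivation:
  start: add(mul(SSZ, add(SSZ, SZ)), add(Z, add(SZ, SZ)))
  step 1: add(add(add(SSZ, SZ), mul(SZ, add(SSZ, SZ))), add(Z, add(SZ, SZ)))
  step 2: add(add(S(add(SZ, SZ)), mul(SZ, add(SSZ, SZ))), add(Z, add(SZ, SZ)))
  step 3: add(S(add(add(SZ, SZ), mul(SZ, add(SSZ, SZ)))), add(Z, add(SZ, SZ)))
  step 4: S(add(add(add(SZ, SZ), mul(SZ, add(SSZ, SZ))), add(Z, add(SZ, SZ))))
  step 5: S(add(add(S(add(Z, SZ)), mul(SZ, add(SSZ, SZ))), add(Z, add(SZ, SZ))))
  step 6: S(add(S(add(add(Z, SZ), mul(SZ, add(SSZ, SZ)))), add(Z, add(SZ, SZ))))
  step 7: S(S(add(add(add(Z, SZ), mul(SZ, add(SSZ, SZ))), add(Z, add(SZ, SZ)))))
  step 8: S(S(add(add(SZ, mul(SZ, add(SSZ, SZ))), add(Z, add(SZ, SZ)))))
  step 9: S(S(add(S(add(Z, mul(SZ, add(SSZ, SZ)))), add(Z, add(SZ, SZ)))))
  step 10: S(S(S(add(add(Z, mul(SZ, add(SSZ, SZ))), add(Z, add(SZ, SZ))))))
  step 11: S(S(S(add(mul(SZ, add(SSZ, SZ)), add(Z, add(SZ, SZ))))))
  step 12: S(S(S(add(add(add(SSZ, SZ), mul(Z, add(SSZ, SZ))), add(Z, add(SZ, SZ))))))
  step 13: S(S(S(add(add(S(add(SZ, SZ)), mul(Z, add(SSZ, SZ))), add(Z, add(SZ, SZ))))))
  step 14: S(S(S(add(S(add(add(SZ, SZ), mul(Z, add(SSZ, SZ)))), add(Z, add(SZ, SZ))))))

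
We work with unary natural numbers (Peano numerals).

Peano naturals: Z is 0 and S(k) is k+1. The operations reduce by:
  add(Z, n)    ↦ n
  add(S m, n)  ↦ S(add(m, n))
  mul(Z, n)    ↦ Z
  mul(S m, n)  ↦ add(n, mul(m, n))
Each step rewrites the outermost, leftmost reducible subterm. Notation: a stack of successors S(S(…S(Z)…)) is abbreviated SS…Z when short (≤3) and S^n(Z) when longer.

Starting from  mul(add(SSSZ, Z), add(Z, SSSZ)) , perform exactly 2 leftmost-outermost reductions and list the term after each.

  start: mul(add(SSSZ, Z), add(Z, SSSZ))
  step 1: mul(S(add(SSZ, Z)), add(Z, SSSZ))
  step 2: add(add(Z, SSSZ), mul(add(SSZ, Z), add(Z, SSSZ)))

Answer: after 2 steps: add(add(Z, SSSZ), mul(add(SSZ, Z), add(Z, SSSZ)))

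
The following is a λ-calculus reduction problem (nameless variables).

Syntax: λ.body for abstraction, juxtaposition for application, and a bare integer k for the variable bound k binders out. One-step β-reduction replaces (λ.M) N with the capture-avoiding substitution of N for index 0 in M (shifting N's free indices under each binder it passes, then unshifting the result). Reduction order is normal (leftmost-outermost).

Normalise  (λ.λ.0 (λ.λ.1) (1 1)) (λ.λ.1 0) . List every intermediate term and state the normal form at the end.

Answer: normal form = λ.0 (λ.λ.1) (λ.λ.1 0)  (in 3 steps)

Reduction:
  start: (λ.λ.0 (λ.λ.1) (1 1)) (λ.λ.1 0)
  step 1: λ.0 (λ.λ.1) ((λ.λ.1 0) (λ.λ.1 0))
  step 2: λ.0 (λ.λ.1) (λ.(λ.λ.1 0) 0)
  step 3: λ.0 (λ.λ.1) (λ.λ.1 0)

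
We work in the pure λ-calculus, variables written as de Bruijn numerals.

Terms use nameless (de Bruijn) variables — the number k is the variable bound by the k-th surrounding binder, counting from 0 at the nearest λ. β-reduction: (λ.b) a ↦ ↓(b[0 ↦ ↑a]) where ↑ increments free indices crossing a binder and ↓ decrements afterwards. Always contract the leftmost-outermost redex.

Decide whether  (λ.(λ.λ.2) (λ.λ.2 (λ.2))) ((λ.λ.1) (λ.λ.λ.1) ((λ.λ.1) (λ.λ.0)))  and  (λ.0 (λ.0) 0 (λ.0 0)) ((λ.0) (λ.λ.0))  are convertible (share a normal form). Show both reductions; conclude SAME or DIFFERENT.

Answer: DIFFERENT — A ⇓ λ.λ.λ.λ.1, B ⇓ λ.0

Reduction:
Term A:
  start: (λ.(λ.λ.2) (λ.λ.2 (λ.2))) ((λ.λ.1) (λ.λ.λ.1) ((λ.λ.1) (λ.λ.0)))
  [1] (λ.λ.(λ.λ.1) (λ.λ.λ.1) ((λ.λ.1) (λ.λ.0))) (λ.λ.(λ.λ.1) (λ.λ.λ.1) ((λ.λ.1) (λ.λ.0)) (λ.2))
  [2] λ.(λ.λ.1) (λ.λ.λ.1) ((λ.λ.1) (λ.λ.0))
  [3] λ.(λ.λ.λ.λ.1) ((λ.λ.1) (λ.λ.0))
  [4] λ.λ.λ.λ.1

Term B:
  start: (λ.0 (λ.0) 0 (λ.0 0)) ((λ.0) (λ.λ.0))
  [1] (λ.0) (λ.λ.0) (λ.0) ((λ.0) (λ.λ.0)) (λ.0 0)
  [2] (λ.λ.0) (λ.0) ((λ.0) (λ.λ.0)) (λ.0 0)
  [3] (λ.0) ((λ.0) (λ.λ.0)) (λ.0 0)
  [4] (λ.0) (λ.λ.0) (λ.0 0)
  [5] (λ.λ.0) (λ.0 0)
  [6] λ.0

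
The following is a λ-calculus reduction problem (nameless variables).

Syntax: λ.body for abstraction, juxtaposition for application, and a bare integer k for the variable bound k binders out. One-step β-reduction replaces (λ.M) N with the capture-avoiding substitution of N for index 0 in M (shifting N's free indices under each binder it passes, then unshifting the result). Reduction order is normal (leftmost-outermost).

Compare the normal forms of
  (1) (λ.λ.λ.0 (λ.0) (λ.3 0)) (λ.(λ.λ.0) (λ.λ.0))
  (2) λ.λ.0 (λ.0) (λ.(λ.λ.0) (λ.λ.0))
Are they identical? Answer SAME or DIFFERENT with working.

Answer: SAME — A ⇓ λ.λ.0 (λ.0) (λ.λ.0), B ⇓ λ.λ.0 (λ.0) (λ.λ.0)

Reduction:
Term A:
  start: (λ.λ.λ.0 (λ.0) (λ.3 0)) (λ.(λ.λ.0) (λ.λ.0))
  →1  λ.λ.0 (λ.0) (λ.(λ.(λ.λ.0) (λ.λ.0)) 0)
  →2  λ.λ.0 (λ.0) (λ.(λ.λ.0) (λ.λ.0))
  →3  λ.λ.0 (λ.0) (λ.λ.0)

Term B:
  start: λ.λ.0 (λ.0) (λ.(λ.λ.0) (λ.λ.0))
  →1  λ.λ.0 (λ.0) (λ.λ.0)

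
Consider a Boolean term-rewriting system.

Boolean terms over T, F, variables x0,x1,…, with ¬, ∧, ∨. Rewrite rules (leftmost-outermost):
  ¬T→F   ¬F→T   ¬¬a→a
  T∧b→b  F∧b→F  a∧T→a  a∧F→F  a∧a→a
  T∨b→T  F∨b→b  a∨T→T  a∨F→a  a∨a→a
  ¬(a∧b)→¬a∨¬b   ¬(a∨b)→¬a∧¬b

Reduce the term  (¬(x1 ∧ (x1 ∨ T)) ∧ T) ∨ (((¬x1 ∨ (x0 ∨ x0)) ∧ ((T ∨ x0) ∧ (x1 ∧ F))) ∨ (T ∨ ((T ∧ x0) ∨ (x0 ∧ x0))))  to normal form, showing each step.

  start: (¬(x1 ∧ (x1 ∨ T)) ∧ T) ∨ (((¬x1 ∨ (x0 ∨ x0)) ∧ ((T ∨ x0) ∧ (x1 ∧ F))) ∨ (T ∨ ((T ∧ x0) ∨ (x0 ∧ x0))))
  [1] ¬(x1 ∧ (x1 ∨ T)) ∨ (((¬x1 ∨ (x0 ∨ x0)) ∧ ((T ∨ x0) ∧ (x1 ∧ F))) ∨ (T ∨ ((T ∧ x0) ∨ (x0 ∧ x0))))
  [2] (¬x1 ∨ ¬(x1 ∨ T)) ∨ (((¬x1 ∨ (x0 ∨ x0)) ∧ ((T ∨ x0) ∧ (x1 ∧ F))) ∨ (T ∨ ((T ∧ x0) ∨ (x0 ∧ x0))))
  [3] (¬x1 ∨ (¬x1 ∧ ¬T)) ∨ (((¬x1 ∨ (x0 ∨ x0)) ∧ ((T ∨ x0) ∧ (x1 ∧ F))) ∨ (T ∨ ((T ∧ x0) ∨ (x0 ∧ x0))))
  [4] (¬x1 ∨ (¬x1 ∧ F)) ∨ (((¬x1 ∨ (x0 ∨ x0)) ∧ ((T ∨ x0) ∧ (x1 ∧ F))) ∨ (T ∨ ((T ∧ x0) ∨ (x0 ∧ x0))))
  [5] (¬x1 ∨ F) ∨ (((¬x1 ∨ (x0 ∨ x0)) ∧ ((T ∨ x0) ∧ (x1 ∧ F))) ∨ (T ∨ ((T ∧ x0) ∨ (x0 ∧ x0))))
  [6] ¬x1 ∨ (((¬x1 ∨ (x0 ∨ x0)) ∧ ((T ∨ x0) ∧ (x1 ∧ F))) ∨ (T ∨ ((T ∧ x0) ∨ (x0 ∧ x0))))
  [7] ¬x1 ∨ (((¬x1 ∨ x0) ∧ ((T ∨ x0) ∧ (x1 ∧ F))) ∨ (T ∨ ((T ∧ x0) ∨ (x0 ∧ x0))))
  [8] ¬x1 ∨ (((¬x1 ∨ x0) ∧ (T ∧ (x1 ∧ F))) ∨ (T ∨ ((T ∧ x0) ∨ (x0 ∧ x0))))
  [9] ¬x1 ∨ (((¬x1 ∨ x0) ∧ (x1 ∧ F)) ∨ (T ∨ ((T ∧ x0) ∨ (x0 ∧ x0))))
  [10] ¬x1 ∨ (((¬x1 ∨ x0) ∧ F) ∨ (T ∨ ((T ∧ x0) ∨ (x0 ∧ x0))))
  [11] ¬x1 ∨ (F ∨ (T ∨ ((T ∧ x0) ∨ (x0 ∧ x0))))
  [12] ¬x1 ∨ (T ∨ ((T ∧ x0) ∨ (x0 ∧ x0)))
  [13] ¬x1 ∨ T
  [14] T

Answer: normal form = T  (in 14 steps)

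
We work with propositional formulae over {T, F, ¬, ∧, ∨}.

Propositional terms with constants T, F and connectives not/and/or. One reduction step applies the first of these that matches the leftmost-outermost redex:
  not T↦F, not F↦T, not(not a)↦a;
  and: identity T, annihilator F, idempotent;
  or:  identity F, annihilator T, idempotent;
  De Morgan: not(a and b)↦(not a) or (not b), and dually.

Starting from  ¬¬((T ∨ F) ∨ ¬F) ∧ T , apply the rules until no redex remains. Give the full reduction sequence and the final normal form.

Answer: normal form = T  (in 4 steps)

Working:
  start: ¬¬((T ∨ F) ∨ ¬F) ∧ T
  step 1: ¬¬((T ∨ F) ∨ ¬F)
  step 2: (T ∨ F) ∨ ¬F
  step 3: T ∨ ¬F
  step 4: T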